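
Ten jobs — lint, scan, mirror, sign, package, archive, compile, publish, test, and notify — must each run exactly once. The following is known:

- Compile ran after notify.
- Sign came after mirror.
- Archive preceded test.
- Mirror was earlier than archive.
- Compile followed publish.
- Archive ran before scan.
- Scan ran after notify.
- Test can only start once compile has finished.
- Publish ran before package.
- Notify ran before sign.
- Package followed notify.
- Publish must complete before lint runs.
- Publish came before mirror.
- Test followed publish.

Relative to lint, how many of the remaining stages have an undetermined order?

8

Forced before lint: publish.
That leaves archive, compile, mirror, notify, package, scan, sign, and test with no forced order relative to lint — 8.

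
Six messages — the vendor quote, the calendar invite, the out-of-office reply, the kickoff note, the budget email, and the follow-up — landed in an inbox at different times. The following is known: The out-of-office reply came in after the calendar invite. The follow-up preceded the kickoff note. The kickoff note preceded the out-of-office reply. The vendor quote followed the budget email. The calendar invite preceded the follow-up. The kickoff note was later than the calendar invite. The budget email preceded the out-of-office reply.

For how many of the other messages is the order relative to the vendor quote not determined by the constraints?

Forced before the vendor quote: the budget email.
That leaves the calendar invite, the follow-up, the kickoff note, and the out-of-office reply with no forced order relative to the vendor quote — 4.

4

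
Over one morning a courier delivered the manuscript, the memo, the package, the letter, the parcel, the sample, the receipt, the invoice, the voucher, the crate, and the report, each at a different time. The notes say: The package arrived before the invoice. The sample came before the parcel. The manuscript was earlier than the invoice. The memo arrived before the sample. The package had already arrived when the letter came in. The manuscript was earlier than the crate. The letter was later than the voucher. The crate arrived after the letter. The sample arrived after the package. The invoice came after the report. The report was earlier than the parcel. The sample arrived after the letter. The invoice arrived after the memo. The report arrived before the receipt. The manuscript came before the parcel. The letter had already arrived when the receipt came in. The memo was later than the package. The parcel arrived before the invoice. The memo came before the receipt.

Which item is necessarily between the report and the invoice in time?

Tracing the constraints gives the report → the parcel → the invoice, so the parcel sits after the report and before the invoice.
No other item is forced both after the report and before the invoice.

the parcel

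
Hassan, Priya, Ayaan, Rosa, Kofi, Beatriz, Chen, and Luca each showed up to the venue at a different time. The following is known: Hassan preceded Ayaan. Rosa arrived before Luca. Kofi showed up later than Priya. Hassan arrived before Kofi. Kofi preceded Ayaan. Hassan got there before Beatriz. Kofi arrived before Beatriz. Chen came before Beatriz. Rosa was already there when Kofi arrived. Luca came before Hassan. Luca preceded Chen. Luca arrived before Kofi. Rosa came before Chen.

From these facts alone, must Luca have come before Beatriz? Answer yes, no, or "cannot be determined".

Chain the constraints: Luca → Hassan → Beatriz. Each link is directly stated, so Luca comes before Beatriz.

yes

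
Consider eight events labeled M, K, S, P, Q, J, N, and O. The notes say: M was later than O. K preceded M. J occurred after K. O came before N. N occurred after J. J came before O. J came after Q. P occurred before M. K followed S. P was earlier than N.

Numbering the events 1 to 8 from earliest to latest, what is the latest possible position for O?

6

O must come before M and N — 2 events forced after it.
Everything else can be placed before O in some valid order, so O can sit as late as position 8 − 2 = 6.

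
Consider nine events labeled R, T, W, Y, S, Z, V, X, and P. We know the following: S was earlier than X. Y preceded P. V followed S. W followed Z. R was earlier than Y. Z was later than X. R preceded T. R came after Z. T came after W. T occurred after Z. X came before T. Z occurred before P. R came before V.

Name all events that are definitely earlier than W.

Directly stated before W: Z.
S reaches W via S → X → Z → W.
X reaches W via X → Z → W.

S, X, Z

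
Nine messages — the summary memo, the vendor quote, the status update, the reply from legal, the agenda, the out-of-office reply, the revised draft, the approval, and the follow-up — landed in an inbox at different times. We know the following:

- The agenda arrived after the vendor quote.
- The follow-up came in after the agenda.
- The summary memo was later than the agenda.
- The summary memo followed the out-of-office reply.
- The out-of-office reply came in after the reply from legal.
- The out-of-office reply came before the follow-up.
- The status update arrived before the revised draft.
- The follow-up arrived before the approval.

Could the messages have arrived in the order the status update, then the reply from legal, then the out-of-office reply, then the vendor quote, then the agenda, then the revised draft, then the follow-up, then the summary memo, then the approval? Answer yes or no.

yes

Check each stated constraint against the proposed order — e.g. the status update is ahead of the revised draft; the out-of-office reply is ahead of the summary memo. Every pair is in the required order; nothing is violated.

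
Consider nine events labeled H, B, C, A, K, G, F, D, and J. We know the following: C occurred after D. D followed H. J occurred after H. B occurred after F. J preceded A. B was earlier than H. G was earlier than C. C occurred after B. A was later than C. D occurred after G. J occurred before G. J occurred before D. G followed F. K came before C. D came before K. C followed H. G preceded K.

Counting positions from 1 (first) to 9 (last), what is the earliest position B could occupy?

F must come before B — 1 forced predecessor.
Nothing else is forced ahead of B, so its earliest slot is position 1 + 1 = 2.

2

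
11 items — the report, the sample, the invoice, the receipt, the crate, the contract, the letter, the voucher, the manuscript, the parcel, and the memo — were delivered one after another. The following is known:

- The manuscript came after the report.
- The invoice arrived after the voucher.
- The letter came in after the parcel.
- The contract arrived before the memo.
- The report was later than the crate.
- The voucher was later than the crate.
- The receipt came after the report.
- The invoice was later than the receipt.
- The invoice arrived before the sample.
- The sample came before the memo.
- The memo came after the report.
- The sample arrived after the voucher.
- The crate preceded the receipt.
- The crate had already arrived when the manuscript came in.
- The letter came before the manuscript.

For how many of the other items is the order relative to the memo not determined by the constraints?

3

Forced before the memo: the contract, the crate, the invoice, the receipt, the report, the sample, and the voucher.
That leaves the letter, the manuscript, and the parcel with no forced order relative to the memo — 3.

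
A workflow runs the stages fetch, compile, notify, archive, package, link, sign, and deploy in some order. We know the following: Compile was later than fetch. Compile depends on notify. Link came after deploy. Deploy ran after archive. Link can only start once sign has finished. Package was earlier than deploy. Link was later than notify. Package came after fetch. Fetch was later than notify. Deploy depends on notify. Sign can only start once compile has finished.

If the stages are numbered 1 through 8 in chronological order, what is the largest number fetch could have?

3

Fetch must come before compile, deploy, link, package, and sign — 5 stages forced after it.
Everything else can be placed before fetch in some valid order, so fetch can sit as late as position 8 − 5 = 3.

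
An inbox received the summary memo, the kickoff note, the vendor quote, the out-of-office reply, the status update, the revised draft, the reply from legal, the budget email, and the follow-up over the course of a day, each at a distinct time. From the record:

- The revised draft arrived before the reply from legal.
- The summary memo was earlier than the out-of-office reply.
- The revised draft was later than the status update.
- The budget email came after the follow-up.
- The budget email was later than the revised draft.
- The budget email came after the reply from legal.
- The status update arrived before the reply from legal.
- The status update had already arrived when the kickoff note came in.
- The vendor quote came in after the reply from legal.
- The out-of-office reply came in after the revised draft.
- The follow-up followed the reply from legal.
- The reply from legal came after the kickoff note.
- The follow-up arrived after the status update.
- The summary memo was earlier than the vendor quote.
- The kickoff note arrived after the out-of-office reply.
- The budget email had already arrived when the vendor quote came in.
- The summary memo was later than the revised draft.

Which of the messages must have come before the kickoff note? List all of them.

the out-of-office reply, the revised draft, the status update, the summary memo

Directly stated before the kickoff note: the out-of-office reply and the status update.
The revised draft reaches the kickoff note via the revised draft → the out-of-office reply → the kickoff note.
The summary memo reaches the kickoff note via the summary memo → the out-of-office reply → the kickoff note.
No chain forces the budget email (or any of the others) ahead of the kickoff note.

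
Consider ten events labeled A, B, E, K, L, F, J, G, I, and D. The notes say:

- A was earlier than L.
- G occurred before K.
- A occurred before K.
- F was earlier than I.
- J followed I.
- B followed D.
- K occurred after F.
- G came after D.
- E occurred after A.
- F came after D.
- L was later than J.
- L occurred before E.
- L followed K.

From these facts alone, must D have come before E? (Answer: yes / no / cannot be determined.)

Chain the constraints: D → F → K → L → E. Each link is directly stated, so D comes before E.

yes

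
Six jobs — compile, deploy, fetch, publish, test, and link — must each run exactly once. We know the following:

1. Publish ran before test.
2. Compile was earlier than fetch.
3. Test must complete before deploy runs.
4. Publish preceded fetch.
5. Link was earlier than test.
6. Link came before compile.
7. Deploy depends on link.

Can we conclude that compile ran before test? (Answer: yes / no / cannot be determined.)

cannot be determined

No chain of stated constraints runs from compile to test, and none runs from test to compile either.
So the relative order of compile and test is not fixed by the given facts.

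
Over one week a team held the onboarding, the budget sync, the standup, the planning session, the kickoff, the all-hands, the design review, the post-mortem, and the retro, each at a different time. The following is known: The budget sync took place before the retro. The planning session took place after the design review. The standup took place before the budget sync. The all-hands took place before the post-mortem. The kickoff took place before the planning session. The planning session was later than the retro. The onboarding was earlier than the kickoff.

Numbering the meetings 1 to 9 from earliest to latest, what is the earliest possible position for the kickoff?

2

The onboarding must come before the kickoff — 1 forced predecessor.
Nothing else is forced ahead of the kickoff, so its earliest slot is position 1 + 1 = 2.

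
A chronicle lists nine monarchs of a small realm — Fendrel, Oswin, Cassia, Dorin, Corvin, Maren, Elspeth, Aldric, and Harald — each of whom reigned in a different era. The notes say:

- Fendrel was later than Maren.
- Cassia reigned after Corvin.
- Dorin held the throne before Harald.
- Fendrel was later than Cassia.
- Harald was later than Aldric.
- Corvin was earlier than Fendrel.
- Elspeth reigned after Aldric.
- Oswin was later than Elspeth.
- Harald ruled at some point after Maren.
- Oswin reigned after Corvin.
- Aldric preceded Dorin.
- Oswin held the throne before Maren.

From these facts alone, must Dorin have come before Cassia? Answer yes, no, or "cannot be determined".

cannot be determined

No chain of stated constraints runs from Dorin to Cassia, and none runs from Cassia to Dorin either.
So the relative order of Dorin and Cassia is not fixed by the given facts.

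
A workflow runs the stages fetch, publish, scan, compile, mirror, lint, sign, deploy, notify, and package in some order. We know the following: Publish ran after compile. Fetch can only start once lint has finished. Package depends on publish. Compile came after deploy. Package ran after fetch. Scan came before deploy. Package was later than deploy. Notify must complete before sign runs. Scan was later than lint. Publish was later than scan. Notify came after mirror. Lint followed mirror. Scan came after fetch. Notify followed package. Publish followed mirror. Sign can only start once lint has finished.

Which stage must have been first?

Mirror has a chain of constraints placing it before every other stage, so mirror must be first.

mirror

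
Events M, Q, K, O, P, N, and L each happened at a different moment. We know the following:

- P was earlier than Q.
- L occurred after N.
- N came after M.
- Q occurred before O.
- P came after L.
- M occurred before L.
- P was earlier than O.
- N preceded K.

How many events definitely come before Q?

Directly stated before Q: P.
L reaches Q via L → P → Q.
M reaches Q via M → L → P → Q.
N reaches Q via N → L → P → Q.
That's L, M, N, and P — 4 in all.

4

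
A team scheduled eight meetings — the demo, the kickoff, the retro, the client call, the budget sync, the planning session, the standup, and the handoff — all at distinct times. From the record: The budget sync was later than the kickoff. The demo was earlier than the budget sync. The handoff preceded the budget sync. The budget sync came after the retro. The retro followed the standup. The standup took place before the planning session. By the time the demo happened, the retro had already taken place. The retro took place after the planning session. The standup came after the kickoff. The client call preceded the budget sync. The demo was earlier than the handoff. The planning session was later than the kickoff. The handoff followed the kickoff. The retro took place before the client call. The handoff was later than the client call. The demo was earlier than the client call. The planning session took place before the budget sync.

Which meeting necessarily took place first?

The kickoff has a chain of constraints placing it before every other meeting, so the kickoff must be first.

the kickoff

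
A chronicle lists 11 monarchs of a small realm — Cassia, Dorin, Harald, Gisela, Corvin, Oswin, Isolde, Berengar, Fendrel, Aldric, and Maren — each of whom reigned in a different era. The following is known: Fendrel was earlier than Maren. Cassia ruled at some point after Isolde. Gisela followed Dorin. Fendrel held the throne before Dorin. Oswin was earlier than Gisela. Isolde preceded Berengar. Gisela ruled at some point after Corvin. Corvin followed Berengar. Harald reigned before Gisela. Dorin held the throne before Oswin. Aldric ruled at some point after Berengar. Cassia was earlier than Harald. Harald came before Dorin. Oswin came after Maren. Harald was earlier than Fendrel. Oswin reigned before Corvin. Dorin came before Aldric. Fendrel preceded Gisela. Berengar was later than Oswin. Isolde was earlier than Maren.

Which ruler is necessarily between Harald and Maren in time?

Fendrel

Tracing the constraints gives Harald → Fendrel → Maren, so Fendrel sits after Harald and before Maren.
No other ruler is forced both after Harald and before Maren.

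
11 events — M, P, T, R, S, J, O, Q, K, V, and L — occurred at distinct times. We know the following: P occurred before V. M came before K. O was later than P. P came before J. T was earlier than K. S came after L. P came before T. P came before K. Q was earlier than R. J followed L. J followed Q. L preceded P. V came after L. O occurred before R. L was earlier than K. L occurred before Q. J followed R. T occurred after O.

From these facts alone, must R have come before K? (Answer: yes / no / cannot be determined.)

No chain of stated constraints runs from R to K, and none runs from K to R either.
So the relative order of R and K is not fixed by the given facts.

cannot be determined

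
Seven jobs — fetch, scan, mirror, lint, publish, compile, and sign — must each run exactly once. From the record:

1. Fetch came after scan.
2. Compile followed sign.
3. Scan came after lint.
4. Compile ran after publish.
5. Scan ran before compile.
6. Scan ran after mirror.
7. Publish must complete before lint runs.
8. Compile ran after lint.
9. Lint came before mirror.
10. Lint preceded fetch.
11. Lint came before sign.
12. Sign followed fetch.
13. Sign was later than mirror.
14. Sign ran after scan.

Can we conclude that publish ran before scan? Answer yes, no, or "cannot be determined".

Chain the constraints: publish → lint → scan. Each link is directly stated, so publish comes before scan.

yes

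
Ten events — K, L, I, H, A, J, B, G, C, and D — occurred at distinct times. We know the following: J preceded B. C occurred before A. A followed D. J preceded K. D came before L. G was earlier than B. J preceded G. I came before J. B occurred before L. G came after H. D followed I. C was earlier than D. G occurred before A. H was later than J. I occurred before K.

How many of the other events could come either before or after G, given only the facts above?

3

Forced before G: H, I, and J; forced after G: A, B, and L.
That leaves C, D, and K with no forced order relative to G — 3.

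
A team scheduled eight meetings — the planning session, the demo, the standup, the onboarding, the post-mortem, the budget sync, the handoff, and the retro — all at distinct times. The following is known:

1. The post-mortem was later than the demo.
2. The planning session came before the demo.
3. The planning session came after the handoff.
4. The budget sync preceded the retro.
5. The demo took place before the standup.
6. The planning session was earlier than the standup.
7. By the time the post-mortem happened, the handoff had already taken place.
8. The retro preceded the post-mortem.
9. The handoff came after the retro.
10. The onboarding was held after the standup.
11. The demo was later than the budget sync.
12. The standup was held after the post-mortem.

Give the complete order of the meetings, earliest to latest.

The constraints fix every adjacent pair, so only one ordering works:
the budget sync → the retro → the handoff → the planning session → the demo → the post-mortem → the standup → the onboarding.

the budget sync, the retro, the handoff, the planning session, the demo, the post-mortem, the standup, the onboarding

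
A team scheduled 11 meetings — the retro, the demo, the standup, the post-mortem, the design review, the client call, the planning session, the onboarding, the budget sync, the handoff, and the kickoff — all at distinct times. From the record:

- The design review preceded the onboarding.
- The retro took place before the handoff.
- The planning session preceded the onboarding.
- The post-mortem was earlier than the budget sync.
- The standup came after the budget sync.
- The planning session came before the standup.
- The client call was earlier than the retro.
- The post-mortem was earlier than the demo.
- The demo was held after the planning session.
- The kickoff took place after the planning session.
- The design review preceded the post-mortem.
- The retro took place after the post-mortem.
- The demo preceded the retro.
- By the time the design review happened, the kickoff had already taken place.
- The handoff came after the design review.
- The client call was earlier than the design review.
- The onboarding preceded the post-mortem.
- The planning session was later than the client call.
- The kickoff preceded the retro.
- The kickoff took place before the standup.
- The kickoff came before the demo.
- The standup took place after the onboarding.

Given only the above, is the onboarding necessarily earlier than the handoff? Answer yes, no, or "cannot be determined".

yes

Chain the constraints: the onboarding → the post-mortem → the retro → the handoff. Each link is directly stated, so the onboarding comes before the handoff.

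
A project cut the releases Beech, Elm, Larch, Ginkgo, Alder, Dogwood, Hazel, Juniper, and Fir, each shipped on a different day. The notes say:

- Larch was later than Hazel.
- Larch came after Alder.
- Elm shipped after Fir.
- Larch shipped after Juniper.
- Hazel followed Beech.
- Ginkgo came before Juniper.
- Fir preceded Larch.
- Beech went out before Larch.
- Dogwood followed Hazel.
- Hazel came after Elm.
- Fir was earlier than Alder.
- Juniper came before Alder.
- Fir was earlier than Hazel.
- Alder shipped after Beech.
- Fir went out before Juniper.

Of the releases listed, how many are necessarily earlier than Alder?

Directly stated before Alder: Beech, Fir, and Juniper.
Ginkgo reaches Alder via Ginkgo → Juniper → Alder.
That's Beech, Fir, Ginkgo, and Juniper — 4 in all.

4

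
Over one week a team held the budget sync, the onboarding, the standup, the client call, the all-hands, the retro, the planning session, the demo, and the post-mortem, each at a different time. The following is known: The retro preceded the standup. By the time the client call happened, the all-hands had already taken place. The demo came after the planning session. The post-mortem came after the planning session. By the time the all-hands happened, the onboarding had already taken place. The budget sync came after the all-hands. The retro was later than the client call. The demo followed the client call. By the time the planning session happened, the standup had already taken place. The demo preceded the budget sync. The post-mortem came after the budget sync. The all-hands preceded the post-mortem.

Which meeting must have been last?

Every other meeting has a chain of constraints placing it before the post-mortem, so the post-mortem is last.

the post-mortem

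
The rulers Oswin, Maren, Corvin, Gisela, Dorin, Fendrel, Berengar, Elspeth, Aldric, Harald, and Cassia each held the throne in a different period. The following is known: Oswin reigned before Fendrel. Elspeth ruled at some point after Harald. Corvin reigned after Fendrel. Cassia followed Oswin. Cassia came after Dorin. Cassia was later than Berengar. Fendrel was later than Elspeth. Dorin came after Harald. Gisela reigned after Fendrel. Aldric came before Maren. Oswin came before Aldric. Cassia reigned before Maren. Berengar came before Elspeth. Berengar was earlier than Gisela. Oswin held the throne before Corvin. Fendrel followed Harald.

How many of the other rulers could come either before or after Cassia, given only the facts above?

5

Forced before Cassia: Berengar, Dorin, Harald, and Oswin; forced after Cassia: Maren.
That leaves Aldric, Corvin, Elspeth, Fendrel, and Gisela with no forced order relative to Cassia — 5.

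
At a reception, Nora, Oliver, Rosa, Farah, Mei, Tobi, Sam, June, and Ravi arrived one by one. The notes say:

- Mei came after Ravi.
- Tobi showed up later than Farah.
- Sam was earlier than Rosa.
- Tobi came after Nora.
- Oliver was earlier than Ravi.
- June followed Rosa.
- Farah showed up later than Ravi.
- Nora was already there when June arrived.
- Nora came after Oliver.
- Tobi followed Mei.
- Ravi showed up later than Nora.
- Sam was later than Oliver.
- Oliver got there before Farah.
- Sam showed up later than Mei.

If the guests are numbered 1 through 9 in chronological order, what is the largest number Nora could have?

Nora must come before Farah, June, Mei, Ravi, Rosa, Sam, and Tobi — 7 guests forced after them.
Everything else can be placed before Nora in some valid order, so Nora can sit as late as position 9 − 7 = 2.

2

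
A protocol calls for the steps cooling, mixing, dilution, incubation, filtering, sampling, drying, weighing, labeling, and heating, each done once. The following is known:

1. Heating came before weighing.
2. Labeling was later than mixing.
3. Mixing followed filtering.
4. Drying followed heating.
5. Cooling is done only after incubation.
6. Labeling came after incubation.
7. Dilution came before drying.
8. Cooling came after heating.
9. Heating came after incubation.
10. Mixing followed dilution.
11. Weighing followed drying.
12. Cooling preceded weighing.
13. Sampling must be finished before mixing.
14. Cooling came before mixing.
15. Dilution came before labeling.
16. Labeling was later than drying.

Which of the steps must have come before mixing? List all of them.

cooling, dilution, filtering, heating, incubation, sampling

Directly stated before mixing: cooling, dilution, filtering, and sampling.
Heating reaches mixing via heating → cooling → mixing.
Incubation reaches mixing via incubation → cooling → mixing.
No chain forces weighing (or any of the others) ahead of mixing.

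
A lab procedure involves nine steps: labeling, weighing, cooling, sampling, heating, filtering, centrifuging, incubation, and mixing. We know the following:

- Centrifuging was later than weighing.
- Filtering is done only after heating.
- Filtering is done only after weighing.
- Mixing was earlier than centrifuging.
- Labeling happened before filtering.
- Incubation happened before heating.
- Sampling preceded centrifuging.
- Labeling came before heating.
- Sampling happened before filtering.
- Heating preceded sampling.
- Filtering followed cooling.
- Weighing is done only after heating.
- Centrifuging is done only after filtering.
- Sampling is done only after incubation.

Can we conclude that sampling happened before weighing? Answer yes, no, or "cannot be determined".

No chain of stated constraints runs from sampling to weighing, and none runs from weighing to sampling either.
So the relative order of sampling and weighing is not fixed by the given facts.

cannot be determined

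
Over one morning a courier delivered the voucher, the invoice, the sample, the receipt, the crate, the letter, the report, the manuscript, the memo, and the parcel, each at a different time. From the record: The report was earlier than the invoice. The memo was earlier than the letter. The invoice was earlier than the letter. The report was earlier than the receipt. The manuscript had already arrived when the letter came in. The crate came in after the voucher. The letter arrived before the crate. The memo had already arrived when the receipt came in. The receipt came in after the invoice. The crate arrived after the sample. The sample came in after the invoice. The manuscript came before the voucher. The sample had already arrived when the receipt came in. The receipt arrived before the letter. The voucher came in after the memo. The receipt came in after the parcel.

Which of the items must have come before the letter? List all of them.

the invoice, the manuscript, the memo, the parcel, the receipt, the report, the sample

Directly stated before the letter: the invoice, the manuscript, the memo, and the receipt.
The parcel reaches the letter via the parcel → the receipt → the letter.
The report reaches the letter via the report → the receipt → the letter.
The sample reaches the letter via the sample → the receipt → the letter.
No chain forces the crate (or any of the others) ahead of the letter.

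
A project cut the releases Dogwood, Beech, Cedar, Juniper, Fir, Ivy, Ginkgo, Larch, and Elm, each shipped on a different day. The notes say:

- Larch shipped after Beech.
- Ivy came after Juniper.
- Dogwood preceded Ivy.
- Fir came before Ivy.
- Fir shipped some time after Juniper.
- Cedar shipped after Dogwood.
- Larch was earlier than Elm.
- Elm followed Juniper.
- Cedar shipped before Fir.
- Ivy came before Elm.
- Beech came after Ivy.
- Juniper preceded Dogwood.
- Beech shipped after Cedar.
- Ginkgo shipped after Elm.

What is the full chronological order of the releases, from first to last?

The constraints fix every adjacent pair, so only one ordering works:
Juniper → Dogwood → Cedar → Fir → Ivy → Beech → Larch → Elm → Ginkgo.

Juniper, Dogwood, Cedar, Fir, Ivy, Beech, Larch, Elm, Ginkgo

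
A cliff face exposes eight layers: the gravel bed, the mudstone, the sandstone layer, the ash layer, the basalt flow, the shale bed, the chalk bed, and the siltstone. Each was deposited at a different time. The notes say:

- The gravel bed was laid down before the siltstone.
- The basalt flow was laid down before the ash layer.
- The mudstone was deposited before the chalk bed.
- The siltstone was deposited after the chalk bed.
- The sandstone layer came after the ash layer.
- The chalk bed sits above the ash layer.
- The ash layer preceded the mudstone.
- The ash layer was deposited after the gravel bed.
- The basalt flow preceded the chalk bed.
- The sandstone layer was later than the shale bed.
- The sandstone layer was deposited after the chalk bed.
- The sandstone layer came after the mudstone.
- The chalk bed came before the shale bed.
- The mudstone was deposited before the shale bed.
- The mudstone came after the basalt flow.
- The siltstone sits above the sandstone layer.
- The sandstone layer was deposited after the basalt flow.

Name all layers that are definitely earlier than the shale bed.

the ash layer, the basalt flow, the chalk bed, the gravel bed, the mudstone

Directly stated before the shale bed: the chalk bed and the mudstone.
The ash layer reaches the shale bed via the ash layer → the chalk bed → the shale bed.
The basalt flow reaches the shale bed via the basalt flow → the mudstone → the shale bed.
The gravel bed reaches the shale bed via the gravel bed → the ash layer → the chalk bed → the shale bed.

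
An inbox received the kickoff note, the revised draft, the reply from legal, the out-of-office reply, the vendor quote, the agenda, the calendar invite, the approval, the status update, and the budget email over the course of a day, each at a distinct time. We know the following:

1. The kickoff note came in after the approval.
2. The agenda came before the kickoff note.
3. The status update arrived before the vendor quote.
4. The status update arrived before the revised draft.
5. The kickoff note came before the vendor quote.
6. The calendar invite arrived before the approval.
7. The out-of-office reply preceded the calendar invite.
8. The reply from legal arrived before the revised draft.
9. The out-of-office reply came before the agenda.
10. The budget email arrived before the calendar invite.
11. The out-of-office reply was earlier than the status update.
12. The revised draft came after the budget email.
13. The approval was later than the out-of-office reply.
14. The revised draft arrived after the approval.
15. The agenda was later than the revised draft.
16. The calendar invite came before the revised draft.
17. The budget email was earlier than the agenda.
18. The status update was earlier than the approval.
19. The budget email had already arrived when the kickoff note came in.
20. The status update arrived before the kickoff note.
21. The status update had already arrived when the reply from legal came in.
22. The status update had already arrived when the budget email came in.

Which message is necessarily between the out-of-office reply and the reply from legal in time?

the status update

Tracing the constraints gives the out-of-office reply → the status update → the reply from legal, so the status update sits after the out-of-office reply and before the reply from legal.
No other message is forced both after the out-of-office reply and before the reply from legal.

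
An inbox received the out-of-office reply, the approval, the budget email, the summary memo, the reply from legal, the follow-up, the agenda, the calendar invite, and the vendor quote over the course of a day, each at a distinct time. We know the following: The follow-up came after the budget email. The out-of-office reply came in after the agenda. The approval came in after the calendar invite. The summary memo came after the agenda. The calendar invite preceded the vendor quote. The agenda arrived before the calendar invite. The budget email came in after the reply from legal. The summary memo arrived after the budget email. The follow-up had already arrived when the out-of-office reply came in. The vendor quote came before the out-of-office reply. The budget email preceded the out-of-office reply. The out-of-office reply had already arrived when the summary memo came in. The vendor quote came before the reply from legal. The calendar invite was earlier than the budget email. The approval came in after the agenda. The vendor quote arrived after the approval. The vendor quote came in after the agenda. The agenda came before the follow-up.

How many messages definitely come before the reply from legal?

Directly stated before the reply from legal: the vendor quote.
The agenda reaches the reply from legal via the agenda → the vendor quote → the reply from legal.
The approval reaches the reply from legal via the approval → the vendor quote → the reply from legal.
The calendar invite reaches the reply from legal via the calendar invite → the vendor quote → the reply from legal.
That's the agenda, the approval, the calendar invite, and the vendor quote — 4 in all.

4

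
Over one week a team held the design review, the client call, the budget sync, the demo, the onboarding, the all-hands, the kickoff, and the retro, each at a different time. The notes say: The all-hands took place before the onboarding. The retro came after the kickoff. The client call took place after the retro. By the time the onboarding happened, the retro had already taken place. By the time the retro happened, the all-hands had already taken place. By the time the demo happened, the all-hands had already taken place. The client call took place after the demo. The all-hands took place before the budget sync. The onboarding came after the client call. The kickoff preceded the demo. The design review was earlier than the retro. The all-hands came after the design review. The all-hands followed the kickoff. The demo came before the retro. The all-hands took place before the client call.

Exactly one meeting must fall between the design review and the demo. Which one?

the all-hands

Tracing the constraints gives the design review → the all-hands → the demo, so the all-hands sits after the design review and before the demo.
No other meeting is forced both after the design review and before the demo.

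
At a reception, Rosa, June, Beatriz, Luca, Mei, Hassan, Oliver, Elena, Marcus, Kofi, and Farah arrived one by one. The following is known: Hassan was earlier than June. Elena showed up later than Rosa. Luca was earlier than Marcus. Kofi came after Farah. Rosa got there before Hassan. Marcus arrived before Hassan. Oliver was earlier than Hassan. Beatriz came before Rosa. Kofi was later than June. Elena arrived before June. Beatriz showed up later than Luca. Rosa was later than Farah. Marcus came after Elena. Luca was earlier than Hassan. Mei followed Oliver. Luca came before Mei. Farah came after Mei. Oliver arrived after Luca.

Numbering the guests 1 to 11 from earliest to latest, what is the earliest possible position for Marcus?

8

Beatriz, Elena, Farah, Luca, Mei, Oliver, and Rosa must all come before Marcus — 7 forced predecessors.
Nothing else is forced ahead of Marcus, so their earliest slot is position 7 + 1 = 8.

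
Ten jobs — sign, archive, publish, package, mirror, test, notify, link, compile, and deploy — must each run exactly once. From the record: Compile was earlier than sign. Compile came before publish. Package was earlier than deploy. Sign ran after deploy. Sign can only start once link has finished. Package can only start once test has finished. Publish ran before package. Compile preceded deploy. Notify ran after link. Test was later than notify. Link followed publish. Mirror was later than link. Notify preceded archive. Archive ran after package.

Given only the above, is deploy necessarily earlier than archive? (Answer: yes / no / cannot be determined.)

No chain of stated constraints runs from deploy to archive, and none runs from archive to deploy either.
So the relative order of deploy and archive is not fixed by the given facts.

cannot be determined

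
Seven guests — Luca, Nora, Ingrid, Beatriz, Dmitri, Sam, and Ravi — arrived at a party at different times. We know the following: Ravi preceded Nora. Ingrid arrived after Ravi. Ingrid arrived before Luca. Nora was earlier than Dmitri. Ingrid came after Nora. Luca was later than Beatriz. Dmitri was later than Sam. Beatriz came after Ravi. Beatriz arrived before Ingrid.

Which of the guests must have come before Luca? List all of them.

Beatriz, Ingrid, Nora, Ravi

Directly stated before Luca: Beatriz and Ingrid.
Nora reaches Luca via Nora → Ingrid → Luca.
Ravi reaches Luca via Ravi → Ingrid → Luca.
No chain forces Dmitri (or any of the others) ahead of Luca.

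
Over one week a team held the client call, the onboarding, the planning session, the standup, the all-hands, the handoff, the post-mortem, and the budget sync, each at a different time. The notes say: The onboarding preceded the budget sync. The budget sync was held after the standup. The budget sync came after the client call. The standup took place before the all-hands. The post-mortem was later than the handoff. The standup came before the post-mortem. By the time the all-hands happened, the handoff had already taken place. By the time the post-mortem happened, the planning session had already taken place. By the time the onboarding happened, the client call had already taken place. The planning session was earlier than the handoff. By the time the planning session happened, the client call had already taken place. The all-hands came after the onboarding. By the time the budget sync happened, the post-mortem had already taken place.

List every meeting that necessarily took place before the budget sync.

the client call, the handoff, the onboarding, the planning session, the post-mortem, the standup

Directly stated before the budget sync: the client call, the onboarding, the post-mortem, and the standup.
The handoff reaches the budget sync via the handoff → the post-mortem → the budget sync.
The planning session reaches the budget sync via the planning session → the post-mortem → the budget sync.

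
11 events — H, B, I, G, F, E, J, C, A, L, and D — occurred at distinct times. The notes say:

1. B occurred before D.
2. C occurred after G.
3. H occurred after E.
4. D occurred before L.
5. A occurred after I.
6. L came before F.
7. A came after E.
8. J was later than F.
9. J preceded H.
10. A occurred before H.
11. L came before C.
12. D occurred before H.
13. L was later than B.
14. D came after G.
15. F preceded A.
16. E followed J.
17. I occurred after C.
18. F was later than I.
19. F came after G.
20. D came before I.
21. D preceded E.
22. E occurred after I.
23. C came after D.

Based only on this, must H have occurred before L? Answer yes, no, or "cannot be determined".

no

Tracing the constraints gives L → F → J → H, so L must come before H.
That means H cannot be before L.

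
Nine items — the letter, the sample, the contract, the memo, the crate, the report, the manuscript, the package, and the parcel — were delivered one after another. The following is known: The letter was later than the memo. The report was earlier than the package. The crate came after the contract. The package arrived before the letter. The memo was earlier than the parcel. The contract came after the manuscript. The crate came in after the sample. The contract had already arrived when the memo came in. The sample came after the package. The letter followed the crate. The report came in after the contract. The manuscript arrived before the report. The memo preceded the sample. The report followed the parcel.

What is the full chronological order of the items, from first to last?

The constraints fix every adjacent pair, so only one ordering works:
the manuscript → the contract → the memo → the parcel → the report → the package → the sample → the crate → the letter.

the manuscript, the contract, the memo, the parcel, the report, the package, the sample, the crate, the letter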